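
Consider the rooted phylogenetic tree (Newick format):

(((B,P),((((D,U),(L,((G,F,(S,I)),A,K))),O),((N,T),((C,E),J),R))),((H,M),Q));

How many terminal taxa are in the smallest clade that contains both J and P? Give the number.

18

The MRCA of J and P is the node subtending ((B,P),((((D,U),(L,((G,F,(S,I)),A,K))),O),((N,T),((C,E),J),R))).
That clade contains 18 terminal taxa: A, B, C, D, E, F, G, I, J, K, L, N, O, P, R, S, T, U.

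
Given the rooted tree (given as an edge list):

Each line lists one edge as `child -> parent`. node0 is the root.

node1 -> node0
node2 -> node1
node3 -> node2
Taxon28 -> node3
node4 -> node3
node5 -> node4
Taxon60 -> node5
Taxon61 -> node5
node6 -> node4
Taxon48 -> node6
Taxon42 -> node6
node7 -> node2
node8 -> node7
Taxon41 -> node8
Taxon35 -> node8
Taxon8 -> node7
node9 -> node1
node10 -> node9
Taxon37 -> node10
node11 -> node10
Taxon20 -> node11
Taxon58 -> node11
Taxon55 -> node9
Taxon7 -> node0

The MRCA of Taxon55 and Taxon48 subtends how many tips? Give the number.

12

The MRCA of Taxon55 and Taxon48 is the node subtending (((Taxon28,((Taxon60,Taxon61),(Taxon48,Taxon42))),((Taxon41,Taxon35),Taxon8)),((Taxon37,(Taxon20,Taxon58)),Taxon55)).
That clade contains 12 terminal taxa: Taxon20, Taxon28, Taxon35, Taxon37, Taxon41, Taxon42, Taxon48, Taxon55, Taxon58, Taxon60, Taxon61, Taxon8.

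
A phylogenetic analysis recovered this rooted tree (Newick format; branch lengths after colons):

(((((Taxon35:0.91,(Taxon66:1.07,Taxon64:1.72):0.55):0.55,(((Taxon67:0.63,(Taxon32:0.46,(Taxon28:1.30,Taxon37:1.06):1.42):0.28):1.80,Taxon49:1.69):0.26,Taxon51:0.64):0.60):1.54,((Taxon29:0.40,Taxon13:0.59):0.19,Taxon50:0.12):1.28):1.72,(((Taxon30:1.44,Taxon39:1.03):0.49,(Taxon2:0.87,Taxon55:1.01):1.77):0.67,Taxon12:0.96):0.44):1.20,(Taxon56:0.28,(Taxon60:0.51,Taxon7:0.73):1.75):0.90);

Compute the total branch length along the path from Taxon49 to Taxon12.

The path runs Taxon49 → … → MRCA → … → Taxon12; the MRCA is the node subtending ((((Taxon35,(Taxon66,Taxon64)),(((Taxon67,(Taxon32,(Taxon28,Taxon37))),Taxon49),Taxon51)),((Taxon29,Taxon13),Taxon50)),(((Taxon30,Taxon39),(Taxon2,Taxon55)),Taxon12)).
Branch lengths along that path: 1.69 + 0.26 + 0.60 + 1.54 + 1.72 + 0.44 + 0.96 = 7.21.

7.21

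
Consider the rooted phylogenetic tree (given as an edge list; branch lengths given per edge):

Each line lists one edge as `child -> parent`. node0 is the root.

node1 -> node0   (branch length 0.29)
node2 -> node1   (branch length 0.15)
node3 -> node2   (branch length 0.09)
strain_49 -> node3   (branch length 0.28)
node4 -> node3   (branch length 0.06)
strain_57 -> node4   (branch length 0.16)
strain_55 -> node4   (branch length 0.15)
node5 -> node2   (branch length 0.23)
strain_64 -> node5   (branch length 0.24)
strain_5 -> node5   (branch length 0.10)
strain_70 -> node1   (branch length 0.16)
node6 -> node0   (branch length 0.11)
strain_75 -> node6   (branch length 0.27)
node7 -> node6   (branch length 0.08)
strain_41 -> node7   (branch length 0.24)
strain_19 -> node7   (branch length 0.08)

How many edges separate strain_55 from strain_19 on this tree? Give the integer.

8

The MRCA of strain_55 and strain_19 is the root of the tree.
From strain_55 up to that node: 5 branches. From strain_19 up to the same node: 3 branches. Total: 5 + 3 = 8.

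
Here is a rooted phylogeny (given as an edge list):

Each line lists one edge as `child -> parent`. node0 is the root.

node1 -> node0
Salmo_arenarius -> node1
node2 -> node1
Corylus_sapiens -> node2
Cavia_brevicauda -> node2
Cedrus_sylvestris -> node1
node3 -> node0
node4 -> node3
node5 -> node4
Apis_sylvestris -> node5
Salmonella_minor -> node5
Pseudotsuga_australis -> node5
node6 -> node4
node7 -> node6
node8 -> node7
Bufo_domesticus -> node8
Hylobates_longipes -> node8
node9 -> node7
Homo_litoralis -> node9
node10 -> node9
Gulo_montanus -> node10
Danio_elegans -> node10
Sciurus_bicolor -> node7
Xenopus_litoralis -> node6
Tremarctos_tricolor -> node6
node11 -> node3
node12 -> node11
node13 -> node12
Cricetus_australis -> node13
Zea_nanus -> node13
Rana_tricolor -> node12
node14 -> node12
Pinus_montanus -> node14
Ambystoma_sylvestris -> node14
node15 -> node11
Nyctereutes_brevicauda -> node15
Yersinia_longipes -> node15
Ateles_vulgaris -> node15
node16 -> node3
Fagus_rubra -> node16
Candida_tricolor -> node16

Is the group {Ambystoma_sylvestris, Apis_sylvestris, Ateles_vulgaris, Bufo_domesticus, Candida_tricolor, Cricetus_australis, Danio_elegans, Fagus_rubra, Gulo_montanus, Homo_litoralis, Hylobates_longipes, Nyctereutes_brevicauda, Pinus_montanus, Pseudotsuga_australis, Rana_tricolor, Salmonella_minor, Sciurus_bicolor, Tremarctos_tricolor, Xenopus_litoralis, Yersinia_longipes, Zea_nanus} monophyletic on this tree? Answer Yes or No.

The most recent common ancestor of these taxa subtends (((Apis_sylvestris,Salmonella_minor,Pseudotsuga_australis),(((Bufo_domesticus,Hylobates_longipes),(Homo_litoralis,(Gulo_montanus,Danio_elegans)),Sciurus_bicolor),Xenopus_litoralis,Tremarctos_tricolor)),(((Cricetus_australis,Zea_nanus),Rana_tricolor,(Pinus_montanus,Ambystoma_sylvestris)),(Nyctereutes_brevicauda,Yersinia_longipes,Ateles_vulgaris)),(Fagus_rubra,Candida_tricolor)).
That clade has exactly 21 tips — every listed taxon and nothing else — so the group is monophyletic.

Yes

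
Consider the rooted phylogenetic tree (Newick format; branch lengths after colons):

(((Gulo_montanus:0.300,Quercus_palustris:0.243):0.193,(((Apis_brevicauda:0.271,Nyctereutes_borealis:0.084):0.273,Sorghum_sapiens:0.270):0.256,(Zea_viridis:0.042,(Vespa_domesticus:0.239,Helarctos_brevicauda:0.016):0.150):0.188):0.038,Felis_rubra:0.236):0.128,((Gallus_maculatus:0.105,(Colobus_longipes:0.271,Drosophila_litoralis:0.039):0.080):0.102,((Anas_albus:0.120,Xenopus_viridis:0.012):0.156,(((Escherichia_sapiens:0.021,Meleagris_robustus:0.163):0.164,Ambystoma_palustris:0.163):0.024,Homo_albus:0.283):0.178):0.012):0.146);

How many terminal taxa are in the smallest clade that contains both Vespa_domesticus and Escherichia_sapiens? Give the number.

The MRCA of Vespa_domesticus and Escherichia_sapiens is the root, so the clade is the entire tree.
That clade contains 18 terminal taxa: Ambystoma_palustris, Anas_albus, Apis_brevicauda, Colobus_longipes, Drosophila_litoralis, Escherichia_sapiens, Felis_rubra, Gallus_maculatus, Gulo_montanus, Helarctos_brevicauda, Homo_albus, Meleagris_robustus, Nyctereutes_borealis, Quercus_palustris, Sorghum_sapiens, Vespa_domesticus, Xenopus_viridis, Zea_viridis.

18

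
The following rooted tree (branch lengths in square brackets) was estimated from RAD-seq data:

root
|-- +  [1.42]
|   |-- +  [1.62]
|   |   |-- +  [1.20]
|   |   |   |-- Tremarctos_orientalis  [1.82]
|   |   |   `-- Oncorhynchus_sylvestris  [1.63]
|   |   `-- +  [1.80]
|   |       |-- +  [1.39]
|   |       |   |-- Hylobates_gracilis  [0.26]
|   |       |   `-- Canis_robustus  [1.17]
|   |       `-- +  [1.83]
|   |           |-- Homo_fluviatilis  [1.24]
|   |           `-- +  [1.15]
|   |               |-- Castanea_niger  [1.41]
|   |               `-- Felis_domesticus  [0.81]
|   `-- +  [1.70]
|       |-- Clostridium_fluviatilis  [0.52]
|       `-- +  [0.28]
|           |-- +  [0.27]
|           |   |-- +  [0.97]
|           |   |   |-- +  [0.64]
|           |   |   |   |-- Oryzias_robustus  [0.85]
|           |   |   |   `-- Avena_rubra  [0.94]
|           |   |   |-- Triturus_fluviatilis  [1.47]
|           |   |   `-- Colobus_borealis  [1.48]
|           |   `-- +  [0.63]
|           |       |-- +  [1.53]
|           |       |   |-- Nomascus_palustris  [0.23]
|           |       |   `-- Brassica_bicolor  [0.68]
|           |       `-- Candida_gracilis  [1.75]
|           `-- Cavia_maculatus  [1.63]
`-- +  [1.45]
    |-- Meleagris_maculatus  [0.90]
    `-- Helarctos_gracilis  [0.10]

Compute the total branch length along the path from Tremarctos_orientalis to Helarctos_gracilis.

7.61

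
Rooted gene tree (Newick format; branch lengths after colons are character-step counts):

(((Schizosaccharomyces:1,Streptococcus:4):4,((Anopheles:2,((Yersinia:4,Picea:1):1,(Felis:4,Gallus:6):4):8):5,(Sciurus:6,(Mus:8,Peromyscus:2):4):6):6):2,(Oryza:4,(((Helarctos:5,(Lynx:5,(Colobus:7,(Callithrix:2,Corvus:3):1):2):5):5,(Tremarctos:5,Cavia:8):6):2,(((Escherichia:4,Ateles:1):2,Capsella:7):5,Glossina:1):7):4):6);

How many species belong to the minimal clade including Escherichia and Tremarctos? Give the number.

The MRCA of Escherichia and Tremarctos is the node subtending (((Helarctos,(Lynx,(Colobus,(Callithrix,Corvus)))),(Tremarctos,Cavia)),(((Escherichia,Ateles),Capsella),Glossina)).
That clade contains 11 terminal taxa: Ateles, Callithrix, Capsella, Cavia, Colobus, Corvus, Escherichia, Glossina, Helarctos, Lynx, Tremarctos.

11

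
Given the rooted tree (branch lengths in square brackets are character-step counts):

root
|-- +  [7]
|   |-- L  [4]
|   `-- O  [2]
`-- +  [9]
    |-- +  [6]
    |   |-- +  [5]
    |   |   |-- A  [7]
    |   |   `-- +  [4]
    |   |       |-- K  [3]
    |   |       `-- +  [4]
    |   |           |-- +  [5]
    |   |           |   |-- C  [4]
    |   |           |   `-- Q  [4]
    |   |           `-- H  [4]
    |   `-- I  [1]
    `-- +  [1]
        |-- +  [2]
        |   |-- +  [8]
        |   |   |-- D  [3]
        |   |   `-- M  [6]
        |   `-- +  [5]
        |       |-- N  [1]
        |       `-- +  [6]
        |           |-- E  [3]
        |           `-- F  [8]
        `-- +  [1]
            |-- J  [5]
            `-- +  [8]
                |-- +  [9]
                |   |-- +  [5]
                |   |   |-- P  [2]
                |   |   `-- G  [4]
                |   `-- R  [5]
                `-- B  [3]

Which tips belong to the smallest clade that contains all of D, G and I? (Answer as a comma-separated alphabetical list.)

A, B, C, D, E, F, G, H, I, J, K, M, N, P, Q, R

Tracing D: it sits inside (D,M).
Tracing G: it sits inside (P,G).
Tracing I: it sits inside ((A,(K,((C,Q),H))),I).
The smallest clade enclosing all 3 is (((A,(K,((C,Q),H))),I),(((D,M),(N,(E,F))),(J,(((P,G),R),B)))); the answer is its 16 terminal taxa in alphabetical order.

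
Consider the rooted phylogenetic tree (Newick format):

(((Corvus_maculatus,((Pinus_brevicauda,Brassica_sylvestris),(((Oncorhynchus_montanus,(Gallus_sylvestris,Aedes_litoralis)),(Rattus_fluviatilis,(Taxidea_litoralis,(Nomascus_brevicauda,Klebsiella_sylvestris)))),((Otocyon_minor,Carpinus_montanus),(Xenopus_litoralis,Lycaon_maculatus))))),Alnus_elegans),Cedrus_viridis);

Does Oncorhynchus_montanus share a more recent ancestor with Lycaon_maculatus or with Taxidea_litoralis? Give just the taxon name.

The MRCA of Oncorhynchus_montanus and Taxidea_litoralis subtends ((Oncorhynchus_montanus,(Gallus_sylvestris,Aedes_litoralis)),(Rattus_fluviatilis,(Taxidea_litoralis,(Nomascus_brevicauda,Klebsiella_sylvestris)))) (7 taxa).
The MRCA of Oncorhynchus_montanus and Lycaon_maculatus subtends (((Oncorhynchus_montanus,(Gallus_sylvestris,Aedes_litoralis)),(Rattus_fluviatilis,(Taxidea_litoralis,(Nomascus_brevicauda,Klebsiella_sylvestris)))),((Otocyon_minor,Carpinus_montanus),(Xenopus_litoralis,Lycaon_maculatus))) (11 taxa).
The first is nested inside the second, so Oncorhynchus_montanus shares a more recent common ancestor with Taxidea_litoralis.

Taxidea_litoralis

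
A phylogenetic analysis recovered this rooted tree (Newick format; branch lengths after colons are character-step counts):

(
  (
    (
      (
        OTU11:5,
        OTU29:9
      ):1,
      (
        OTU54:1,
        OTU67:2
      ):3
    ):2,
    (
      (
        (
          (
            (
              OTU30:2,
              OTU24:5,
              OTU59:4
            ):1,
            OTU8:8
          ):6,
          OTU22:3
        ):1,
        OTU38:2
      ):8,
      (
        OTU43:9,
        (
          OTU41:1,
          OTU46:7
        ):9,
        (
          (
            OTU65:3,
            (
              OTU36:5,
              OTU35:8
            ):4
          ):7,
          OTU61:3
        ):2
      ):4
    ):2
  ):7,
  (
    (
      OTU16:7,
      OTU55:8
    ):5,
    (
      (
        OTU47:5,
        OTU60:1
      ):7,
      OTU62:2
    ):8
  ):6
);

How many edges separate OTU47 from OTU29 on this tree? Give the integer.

The MRCA of OTU47 and OTU29 is the root of the tree.
From OTU47 up to that node: 4 branches. From OTU29 up to the same node: 4 branches. Total: 4 + 4 = 8.

8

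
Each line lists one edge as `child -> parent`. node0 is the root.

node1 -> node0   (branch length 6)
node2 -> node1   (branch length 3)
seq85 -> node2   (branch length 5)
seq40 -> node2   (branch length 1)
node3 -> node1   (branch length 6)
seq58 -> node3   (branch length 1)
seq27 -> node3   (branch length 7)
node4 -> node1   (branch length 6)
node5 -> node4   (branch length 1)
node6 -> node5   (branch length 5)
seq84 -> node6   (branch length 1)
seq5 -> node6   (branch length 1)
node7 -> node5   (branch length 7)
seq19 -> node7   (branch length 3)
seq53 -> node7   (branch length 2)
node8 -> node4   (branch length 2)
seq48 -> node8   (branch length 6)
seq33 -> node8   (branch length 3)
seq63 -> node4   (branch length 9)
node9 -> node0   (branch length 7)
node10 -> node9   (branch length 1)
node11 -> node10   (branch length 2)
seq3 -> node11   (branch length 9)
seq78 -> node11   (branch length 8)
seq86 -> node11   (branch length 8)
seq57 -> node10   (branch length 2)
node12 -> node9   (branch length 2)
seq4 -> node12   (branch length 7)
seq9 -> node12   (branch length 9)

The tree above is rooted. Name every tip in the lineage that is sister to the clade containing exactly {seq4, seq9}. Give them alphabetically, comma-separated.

The clade containing exactly {seq4, seq9} attaches to the tree at the node subtending (((seq3,seq78,seq86),seq57),(seq4,seq9)).
The other lineage descending from that same node — the sister group — is ((seq3,seq78,seq86),seq57); its 4 tips in alphabetical order are the answer.

seq3, seq57, seq78, seq86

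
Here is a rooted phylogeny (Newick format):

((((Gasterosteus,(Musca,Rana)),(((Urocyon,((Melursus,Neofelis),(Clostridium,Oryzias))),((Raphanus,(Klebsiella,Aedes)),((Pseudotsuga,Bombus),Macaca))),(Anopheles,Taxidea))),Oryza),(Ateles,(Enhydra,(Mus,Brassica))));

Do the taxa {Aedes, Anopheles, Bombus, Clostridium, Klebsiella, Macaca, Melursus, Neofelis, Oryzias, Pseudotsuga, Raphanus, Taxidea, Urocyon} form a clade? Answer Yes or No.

Yes

The most recent common ancestor of these taxa subtends (((Urocyon,((Melursus,Neofelis),(Clostridium,Oryzias))),((Raphanus,(Klebsiella,Aedes)),((Pseudotsuga,Bombus),Macaca))),(Anopheles,Taxidea)).
That clade has exactly 13 tips — every listed taxon and nothing else — so the group is monophyletic.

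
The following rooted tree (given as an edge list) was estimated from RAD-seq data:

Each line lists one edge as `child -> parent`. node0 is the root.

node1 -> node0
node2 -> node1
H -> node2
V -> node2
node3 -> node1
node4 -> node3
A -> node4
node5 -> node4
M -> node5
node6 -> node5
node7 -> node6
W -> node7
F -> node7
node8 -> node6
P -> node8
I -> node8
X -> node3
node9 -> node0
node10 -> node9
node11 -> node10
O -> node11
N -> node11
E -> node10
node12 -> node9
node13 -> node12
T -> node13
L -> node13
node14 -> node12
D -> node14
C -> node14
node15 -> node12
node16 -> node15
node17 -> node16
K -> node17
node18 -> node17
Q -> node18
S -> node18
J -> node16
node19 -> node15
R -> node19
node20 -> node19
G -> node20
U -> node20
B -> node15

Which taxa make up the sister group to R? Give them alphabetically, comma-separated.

G, U

R attaches to the tree at the node subtending (R,(G,U)).
The other lineage descending from that same node — the sister group — is (G,U); its 2 tips in alphabetical order are the answer.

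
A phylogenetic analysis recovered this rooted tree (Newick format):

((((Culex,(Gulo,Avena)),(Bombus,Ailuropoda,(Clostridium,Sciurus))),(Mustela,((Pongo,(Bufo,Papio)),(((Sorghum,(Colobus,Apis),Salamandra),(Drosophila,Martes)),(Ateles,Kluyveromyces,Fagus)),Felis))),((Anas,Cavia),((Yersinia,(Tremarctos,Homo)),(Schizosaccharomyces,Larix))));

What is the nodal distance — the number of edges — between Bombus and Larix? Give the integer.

8

The MRCA of Bombus and Larix is the root of the tree.
From Bombus up to that node: 4 branches. From Larix up to the same node: 4 branches. Total: 4 + 4 = 8.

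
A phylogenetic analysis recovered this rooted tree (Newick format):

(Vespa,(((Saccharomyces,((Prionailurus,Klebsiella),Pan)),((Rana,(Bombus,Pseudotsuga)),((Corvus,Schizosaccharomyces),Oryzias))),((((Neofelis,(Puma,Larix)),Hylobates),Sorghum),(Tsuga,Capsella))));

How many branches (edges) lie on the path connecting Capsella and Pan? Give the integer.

7

The MRCA of Capsella and Pan is the node subtending (((Saccharomyces,((Prionailurus,Klebsiella),Pan)),((Rana,(Bombus,Pseudotsuga)),((Corvus,Schizosaccharomyces),Oryzias))),((((Neofelis,(Puma,Larix)),Hylobates),Sorghum),(Tsuga,Capsella))).
From Capsella up to that node: 3 branches. From Pan up to the same node: 4 branches. Total: 3 + 4 = 7.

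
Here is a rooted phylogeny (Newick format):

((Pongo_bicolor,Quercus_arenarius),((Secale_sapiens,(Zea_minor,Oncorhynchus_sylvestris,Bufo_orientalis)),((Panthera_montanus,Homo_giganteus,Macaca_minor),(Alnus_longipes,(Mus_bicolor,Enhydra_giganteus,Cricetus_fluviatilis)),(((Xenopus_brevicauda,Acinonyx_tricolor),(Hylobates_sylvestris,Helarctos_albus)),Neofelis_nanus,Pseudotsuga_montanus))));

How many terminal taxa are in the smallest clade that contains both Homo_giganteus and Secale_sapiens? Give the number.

17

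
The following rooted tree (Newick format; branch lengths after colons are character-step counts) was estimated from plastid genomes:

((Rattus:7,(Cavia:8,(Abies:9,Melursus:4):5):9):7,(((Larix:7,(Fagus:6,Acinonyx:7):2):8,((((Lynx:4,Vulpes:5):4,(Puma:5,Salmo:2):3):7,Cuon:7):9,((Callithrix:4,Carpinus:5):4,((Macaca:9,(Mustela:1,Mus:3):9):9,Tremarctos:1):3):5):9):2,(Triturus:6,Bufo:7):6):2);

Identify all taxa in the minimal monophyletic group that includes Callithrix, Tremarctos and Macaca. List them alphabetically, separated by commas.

Callithrix, Carpinus, Macaca, Mus, Mustela, Tremarctos

Tracing Callithrix: it sits inside (Callithrix,Carpinus).
Tracing Tremarctos: it sits inside ((Macaca,(Mustela,Mus)),Tremarctos).
Tracing Macaca: it sits inside (Macaca,(Mustela,Mus)).
The smallest clade enclosing all 3 is ((Callithrix,Carpinus),((Macaca,(Mustela,Mus)),Tremarctos)); the answer is its 6 terminal taxa in alphabetical order.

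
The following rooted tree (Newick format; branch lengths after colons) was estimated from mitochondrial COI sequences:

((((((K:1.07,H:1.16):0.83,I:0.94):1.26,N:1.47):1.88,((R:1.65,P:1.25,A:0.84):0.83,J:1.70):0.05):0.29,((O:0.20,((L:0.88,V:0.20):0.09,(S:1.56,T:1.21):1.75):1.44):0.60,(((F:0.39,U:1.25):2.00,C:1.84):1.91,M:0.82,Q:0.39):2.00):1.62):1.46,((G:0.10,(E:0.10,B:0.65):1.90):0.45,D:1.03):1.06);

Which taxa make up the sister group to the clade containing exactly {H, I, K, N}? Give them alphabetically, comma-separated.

A, J, P, R

The clade containing exactly {H, I, K, N} attaches to the tree at the node subtending ((((K,H),I),N),((R,P,A),J)).
The other lineage descending from that same node — the sister group — is ((R,P,A),J); its 4 tips in alphabetical order are the answer.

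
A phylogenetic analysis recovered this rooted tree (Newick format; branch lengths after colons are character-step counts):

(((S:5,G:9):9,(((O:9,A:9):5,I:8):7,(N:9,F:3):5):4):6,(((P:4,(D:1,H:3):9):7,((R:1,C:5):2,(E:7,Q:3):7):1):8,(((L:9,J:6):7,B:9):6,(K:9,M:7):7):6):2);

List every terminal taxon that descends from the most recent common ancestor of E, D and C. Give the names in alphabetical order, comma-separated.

Tracing E: it sits inside (E,Q).
Tracing D: it sits inside (D,H).
Tracing C: it sits inside (R,C).
The smallest clade enclosing all 3 is ((P,(D,H)),((R,C),(E,Q))); the answer is its 7 terminal taxa in alphabetical order.

C, D, E, H, P, Q, R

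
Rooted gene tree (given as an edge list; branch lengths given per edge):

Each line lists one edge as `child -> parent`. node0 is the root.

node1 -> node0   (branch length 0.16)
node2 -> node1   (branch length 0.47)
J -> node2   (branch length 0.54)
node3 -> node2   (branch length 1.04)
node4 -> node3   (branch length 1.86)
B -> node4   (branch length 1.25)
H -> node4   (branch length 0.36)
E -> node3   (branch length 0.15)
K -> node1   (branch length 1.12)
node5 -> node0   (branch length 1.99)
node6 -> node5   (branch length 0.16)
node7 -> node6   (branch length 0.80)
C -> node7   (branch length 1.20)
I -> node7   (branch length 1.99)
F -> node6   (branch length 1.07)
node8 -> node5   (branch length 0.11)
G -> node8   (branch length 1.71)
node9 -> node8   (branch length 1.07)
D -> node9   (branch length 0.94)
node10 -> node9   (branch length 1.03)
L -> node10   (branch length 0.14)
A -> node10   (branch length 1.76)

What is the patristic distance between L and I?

The path runs L → … → MRCA → … → I; the MRCA is the node subtending (((C,I),F),(G,(D,(L,A)))).
Branch lengths along that path: 0.14 + 1.03 + 1.07 + 0.11 + 0.16 + 0.80 + 1.99 = 5.30.

5.30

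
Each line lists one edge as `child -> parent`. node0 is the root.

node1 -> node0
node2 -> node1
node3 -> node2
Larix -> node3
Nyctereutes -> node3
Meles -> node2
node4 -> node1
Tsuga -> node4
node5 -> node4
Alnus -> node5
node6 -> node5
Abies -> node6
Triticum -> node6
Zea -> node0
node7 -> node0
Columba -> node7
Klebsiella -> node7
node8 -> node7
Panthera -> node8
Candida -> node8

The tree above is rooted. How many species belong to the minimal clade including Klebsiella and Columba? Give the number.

The MRCA of Klebsiella and Columba is the node subtending (Columba,Klebsiella,(Panthera,Candida)).
That clade contains 4 terminal taxa: Candida, Columba, Klebsiella, Panthera.

4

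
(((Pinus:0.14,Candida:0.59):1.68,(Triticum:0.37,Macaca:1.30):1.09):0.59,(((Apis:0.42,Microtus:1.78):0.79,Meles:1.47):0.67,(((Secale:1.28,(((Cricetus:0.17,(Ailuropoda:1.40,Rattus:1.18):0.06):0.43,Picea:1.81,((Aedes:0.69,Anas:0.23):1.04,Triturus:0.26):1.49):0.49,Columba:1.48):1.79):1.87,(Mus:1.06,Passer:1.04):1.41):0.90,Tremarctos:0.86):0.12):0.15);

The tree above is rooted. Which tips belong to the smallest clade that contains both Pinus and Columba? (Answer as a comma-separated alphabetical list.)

Aedes, Ailuropoda, Anas, Apis, Candida, Columba, Cricetus, Macaca, Meles, Microtus, Mus, Passer, Picea, Pinus, Rattus, Secale, Tremarctos, Triticum, Triturus

Tracing Pinus: it sits inside (Pinus,Candida).
Tracing Columba: it sits inside (((Cricetus,(Ailuropoda,Rattus)),Picea,((Aedes,Anas),Triturus)),Columba).
The smallest clade enclosing both is the whole tree (their MRCA is the root), so the answer is all 19 tips in alphabetical order.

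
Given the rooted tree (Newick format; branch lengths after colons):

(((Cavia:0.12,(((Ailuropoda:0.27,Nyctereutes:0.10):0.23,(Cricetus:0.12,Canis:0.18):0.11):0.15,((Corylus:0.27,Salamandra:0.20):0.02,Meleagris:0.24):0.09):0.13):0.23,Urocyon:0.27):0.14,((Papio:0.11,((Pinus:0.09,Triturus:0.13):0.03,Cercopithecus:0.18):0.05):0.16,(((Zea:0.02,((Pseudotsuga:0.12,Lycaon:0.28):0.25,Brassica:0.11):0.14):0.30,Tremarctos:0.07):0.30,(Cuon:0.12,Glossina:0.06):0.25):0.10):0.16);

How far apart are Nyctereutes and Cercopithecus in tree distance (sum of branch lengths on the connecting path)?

The path runs Nyctereutes → … → MRCA → … → Cercopithecus; the MRCA is the root of the tree.
Branch lengths along that path: 0.10 + 0.23 + 0.15 + 0.13 + 0.23 + 0.14 + 0.16 + 0.16 + 0.05 + 0.18 = 1.53.

1.53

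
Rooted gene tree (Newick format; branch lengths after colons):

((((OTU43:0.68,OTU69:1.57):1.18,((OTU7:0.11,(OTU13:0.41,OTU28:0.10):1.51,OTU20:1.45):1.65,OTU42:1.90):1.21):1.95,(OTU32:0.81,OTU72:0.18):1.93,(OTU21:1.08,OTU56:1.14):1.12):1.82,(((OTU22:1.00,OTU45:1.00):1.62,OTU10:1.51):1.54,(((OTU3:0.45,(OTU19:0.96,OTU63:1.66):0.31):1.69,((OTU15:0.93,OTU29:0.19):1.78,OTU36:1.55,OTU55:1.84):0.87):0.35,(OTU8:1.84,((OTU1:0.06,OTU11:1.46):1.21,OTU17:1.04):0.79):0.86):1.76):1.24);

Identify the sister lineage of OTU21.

OTU21 attaches to the tree at the node subtending (OTU21,OTU56).
The other lineage descending from that same node — the sister group — is the single tip OTU56.

OTU56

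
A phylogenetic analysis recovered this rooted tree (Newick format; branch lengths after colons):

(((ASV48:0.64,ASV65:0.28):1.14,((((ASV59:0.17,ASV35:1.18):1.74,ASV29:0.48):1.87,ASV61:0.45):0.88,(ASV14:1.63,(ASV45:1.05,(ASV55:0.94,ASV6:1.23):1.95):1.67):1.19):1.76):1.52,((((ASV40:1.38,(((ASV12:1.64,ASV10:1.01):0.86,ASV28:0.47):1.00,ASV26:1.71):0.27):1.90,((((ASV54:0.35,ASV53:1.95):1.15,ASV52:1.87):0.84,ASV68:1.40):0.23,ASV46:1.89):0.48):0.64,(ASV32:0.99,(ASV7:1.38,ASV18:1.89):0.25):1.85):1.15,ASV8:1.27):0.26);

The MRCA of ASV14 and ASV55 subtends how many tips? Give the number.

4

The MRCA of ASV14 and ASV55 is the node subtending (ASV14,(ASV45,(ASV55,ASV6))).
That clade contains 4 terminal taxa: ASV14, ASV45, ASV55, ASV6.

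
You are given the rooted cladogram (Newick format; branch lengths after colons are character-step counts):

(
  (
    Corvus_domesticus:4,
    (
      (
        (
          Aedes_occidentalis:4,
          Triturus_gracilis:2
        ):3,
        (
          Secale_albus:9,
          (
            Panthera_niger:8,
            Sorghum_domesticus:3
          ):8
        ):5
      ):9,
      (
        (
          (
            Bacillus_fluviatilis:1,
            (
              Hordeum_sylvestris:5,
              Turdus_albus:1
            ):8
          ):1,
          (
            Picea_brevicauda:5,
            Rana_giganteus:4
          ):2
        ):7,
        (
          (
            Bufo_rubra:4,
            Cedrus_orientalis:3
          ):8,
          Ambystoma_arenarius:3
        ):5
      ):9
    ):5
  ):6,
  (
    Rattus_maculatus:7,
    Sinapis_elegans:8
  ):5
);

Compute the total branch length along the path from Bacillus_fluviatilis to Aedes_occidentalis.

The path runs Bacillus_fluviatilis → … → MRCA → … → Aedes_occidentalis; the MRCA is the node subtending (((Aedes_occidentalis,Triturus_gracilis),(Secale_albus,(Panthera_niger,Sorghum_domesticus))),(((Bacillus_fluviatilis,(Hordeum_sylvestris,Turdus_albus)),(Picea_brevicauda,Rana_giganteus)),((Bufo_rubra,Cedrus_orientalis),Ambystoma_arenarius))).
Branch lengths along that path: 1 + 1 + 7 + 9 + 9 + 3 + 4 = 34.

34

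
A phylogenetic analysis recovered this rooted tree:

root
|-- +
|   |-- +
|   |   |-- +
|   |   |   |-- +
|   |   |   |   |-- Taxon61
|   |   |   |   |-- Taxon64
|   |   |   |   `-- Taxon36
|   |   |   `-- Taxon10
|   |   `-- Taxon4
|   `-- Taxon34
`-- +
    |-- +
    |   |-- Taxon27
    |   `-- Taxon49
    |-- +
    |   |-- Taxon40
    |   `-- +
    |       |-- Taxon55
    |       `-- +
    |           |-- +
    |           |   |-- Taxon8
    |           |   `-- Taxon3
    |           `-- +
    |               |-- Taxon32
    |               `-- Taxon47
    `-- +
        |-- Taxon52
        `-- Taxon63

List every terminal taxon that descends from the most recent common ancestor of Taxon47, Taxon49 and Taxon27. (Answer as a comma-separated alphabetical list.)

Taxon27, Taxon3, Taxon32, Taxon40, Taxon47, Taxon49, Taxon52, Taxon55, Taxon63, Taxon8

Tracing Taxon47: it sits inside (Taxon32,Taxon47).
Tracing Taxon49: it sits inside (Taxon27,Taxon49).
Tracing Taxon27: it sits inside (Taxon27,Taxon49).
The smallest clade enclosing all 3 is ((Taxon27,Taxon49),(Taxon40,(Taxon55,((Taxon8,Taxon3),(Taxon32,Taxon47)))),(Taxon52,Taxon63)); the answer is its 10 terminal taxa in alphabetical order.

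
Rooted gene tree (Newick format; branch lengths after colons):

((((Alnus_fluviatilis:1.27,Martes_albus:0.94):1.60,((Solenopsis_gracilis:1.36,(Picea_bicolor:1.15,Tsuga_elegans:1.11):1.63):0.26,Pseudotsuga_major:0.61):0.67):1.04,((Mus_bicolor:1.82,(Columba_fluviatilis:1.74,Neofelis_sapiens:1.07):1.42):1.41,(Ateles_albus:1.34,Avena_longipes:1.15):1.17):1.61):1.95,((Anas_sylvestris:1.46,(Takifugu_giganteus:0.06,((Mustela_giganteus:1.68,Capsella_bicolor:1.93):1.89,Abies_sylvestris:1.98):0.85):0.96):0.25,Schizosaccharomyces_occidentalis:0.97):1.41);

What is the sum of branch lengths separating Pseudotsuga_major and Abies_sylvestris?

9.72

The path runs Pseudotsuga_major → … → MRCA → … → Abies_sylvestris; the MRCA is the root of the tree.
Branch lengths along that path: 0.61 + 0.67 + 1.04 + 1.95 + 1.41 + 0.25 + 0.96 + 0.85 + 1.98 = 9.72.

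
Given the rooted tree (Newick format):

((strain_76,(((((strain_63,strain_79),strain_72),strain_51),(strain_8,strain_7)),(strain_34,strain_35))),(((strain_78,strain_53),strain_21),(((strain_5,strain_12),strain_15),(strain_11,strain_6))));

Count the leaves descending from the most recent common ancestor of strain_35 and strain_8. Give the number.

8

The MRCA of strain_35 and strain_8 is the node subtending (((((strain_63,strain_79),strain_72),strain_51),(strain_8,strain_7)),(strain_34,strain_35)).
That clade contains 8 terminal taxa: strain_34, strain_35, strain_51, strain_63, strain_7, strain_72, strain_79, strain_8.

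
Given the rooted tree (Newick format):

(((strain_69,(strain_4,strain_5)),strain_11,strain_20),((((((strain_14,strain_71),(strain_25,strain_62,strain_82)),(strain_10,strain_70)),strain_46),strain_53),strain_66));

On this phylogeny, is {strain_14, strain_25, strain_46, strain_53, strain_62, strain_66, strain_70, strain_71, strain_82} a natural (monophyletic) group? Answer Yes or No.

The MRCA of the listed taxa subtends ((((((strain_14,strain_71),(strain_25,strain_62,strain_82)),(strain_10,strain_70)),strain_46),strain_53),strain_66).
That clade also contains strain_10, which is not in the proposed group, so the group is not monophyletic.

No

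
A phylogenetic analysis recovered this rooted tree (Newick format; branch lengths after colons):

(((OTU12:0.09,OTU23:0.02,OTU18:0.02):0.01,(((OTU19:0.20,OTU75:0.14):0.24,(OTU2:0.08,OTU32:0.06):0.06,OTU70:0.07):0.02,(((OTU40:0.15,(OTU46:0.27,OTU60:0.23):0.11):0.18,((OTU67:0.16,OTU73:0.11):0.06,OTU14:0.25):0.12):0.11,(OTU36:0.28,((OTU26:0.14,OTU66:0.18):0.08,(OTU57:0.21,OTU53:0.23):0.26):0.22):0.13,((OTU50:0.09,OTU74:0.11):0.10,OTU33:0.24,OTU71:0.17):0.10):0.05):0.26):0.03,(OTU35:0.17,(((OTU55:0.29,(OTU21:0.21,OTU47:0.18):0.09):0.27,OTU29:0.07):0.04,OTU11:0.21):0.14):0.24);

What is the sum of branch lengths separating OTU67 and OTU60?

0.86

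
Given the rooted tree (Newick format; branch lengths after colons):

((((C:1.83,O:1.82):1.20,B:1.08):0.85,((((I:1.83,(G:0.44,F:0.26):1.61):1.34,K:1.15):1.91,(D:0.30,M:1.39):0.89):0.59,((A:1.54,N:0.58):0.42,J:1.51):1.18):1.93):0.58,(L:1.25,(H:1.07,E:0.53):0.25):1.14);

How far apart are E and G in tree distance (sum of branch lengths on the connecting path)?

10.32

The path runs E → … → MRCA → … → G; the MRCA is the root of the tree.
Branch lengths along that path: 0.53 + 0.25 + 1.14 + 0.58 + 1.93 + 0.59 + 1.91 + 1.34 + 1.61 + 0.44 = 10.32.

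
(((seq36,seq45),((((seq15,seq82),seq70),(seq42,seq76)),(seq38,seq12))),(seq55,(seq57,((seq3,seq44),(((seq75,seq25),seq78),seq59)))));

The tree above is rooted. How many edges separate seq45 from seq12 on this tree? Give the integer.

The MRCA of seq45 and seq12 is the node subtending ((seq36,seq45),((((seq15,seq82),seq70),(seq42,seq76)),(seq38,seq12))).
From seq45 up to that node: 2 branches. From seq12 up to the same node: 3 branches. Total: 2 + 3 = 5.

5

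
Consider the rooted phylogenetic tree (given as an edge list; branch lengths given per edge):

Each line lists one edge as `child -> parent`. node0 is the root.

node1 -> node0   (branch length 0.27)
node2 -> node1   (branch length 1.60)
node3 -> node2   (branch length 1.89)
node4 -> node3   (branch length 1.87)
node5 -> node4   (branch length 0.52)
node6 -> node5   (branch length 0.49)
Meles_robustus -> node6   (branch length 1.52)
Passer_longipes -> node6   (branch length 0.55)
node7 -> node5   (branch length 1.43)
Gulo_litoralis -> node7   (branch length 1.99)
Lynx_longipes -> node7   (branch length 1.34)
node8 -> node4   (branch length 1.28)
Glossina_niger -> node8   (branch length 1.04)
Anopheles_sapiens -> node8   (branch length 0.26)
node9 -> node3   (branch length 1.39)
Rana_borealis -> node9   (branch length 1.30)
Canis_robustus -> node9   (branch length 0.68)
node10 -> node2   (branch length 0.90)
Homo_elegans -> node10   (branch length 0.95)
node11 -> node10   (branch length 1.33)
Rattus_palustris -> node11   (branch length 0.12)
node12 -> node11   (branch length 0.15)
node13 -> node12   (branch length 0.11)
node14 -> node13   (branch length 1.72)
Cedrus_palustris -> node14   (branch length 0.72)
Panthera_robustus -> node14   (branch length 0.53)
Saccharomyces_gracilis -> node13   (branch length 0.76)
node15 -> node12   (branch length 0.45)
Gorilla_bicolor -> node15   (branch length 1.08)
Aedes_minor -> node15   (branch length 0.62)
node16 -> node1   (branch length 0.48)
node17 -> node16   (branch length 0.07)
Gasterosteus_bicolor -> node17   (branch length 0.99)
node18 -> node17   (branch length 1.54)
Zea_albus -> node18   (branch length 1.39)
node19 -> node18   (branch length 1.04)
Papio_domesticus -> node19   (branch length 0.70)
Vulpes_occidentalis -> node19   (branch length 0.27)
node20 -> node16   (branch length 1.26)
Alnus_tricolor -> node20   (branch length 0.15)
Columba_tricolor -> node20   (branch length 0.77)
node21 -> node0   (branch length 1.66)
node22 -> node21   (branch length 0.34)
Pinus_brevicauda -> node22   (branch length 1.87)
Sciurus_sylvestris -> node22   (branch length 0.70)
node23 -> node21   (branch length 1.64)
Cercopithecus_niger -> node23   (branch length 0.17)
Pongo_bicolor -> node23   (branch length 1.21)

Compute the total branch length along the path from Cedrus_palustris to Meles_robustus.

11.22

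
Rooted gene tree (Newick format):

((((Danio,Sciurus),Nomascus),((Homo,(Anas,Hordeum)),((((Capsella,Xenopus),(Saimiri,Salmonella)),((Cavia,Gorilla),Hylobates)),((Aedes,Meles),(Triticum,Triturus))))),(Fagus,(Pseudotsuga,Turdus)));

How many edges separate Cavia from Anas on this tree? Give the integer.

8

The MRCA of Cavia and Anas is the node subtending ((Homo,(Anas,Hordeum)),((((Capsella,Xenopus),(Saimiri,Salmonella)),((Cavia,Gorilla),Hylobates)),((Aedes,Meles),(Triticum,Triturus)))).
From Cavia up to that node: 5 branches. From Anas up to the same node: 3 branches. Total: 5 + 3 = 8.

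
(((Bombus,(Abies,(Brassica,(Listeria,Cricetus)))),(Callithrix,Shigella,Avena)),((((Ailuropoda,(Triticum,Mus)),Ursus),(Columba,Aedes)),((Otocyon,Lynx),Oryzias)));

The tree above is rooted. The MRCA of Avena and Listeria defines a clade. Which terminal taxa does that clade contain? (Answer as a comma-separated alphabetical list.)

Abies, Avena, Bombus, Brassica, Callithrix, Cricetus, Listeria, Shigella

Tracing Avena: it sits inside (Callithrix,Shigella,Avena).
Tracing Listeria: it sits inside (Listeria,Cricetus).
The smallest clade enclosing both is ((Bombus,(Abies,(Brassica,(Listeria,Cricetus)))),(Callithrix,Shigella,Avena)); the answer is its 8 terminal taxa in alphabetical order.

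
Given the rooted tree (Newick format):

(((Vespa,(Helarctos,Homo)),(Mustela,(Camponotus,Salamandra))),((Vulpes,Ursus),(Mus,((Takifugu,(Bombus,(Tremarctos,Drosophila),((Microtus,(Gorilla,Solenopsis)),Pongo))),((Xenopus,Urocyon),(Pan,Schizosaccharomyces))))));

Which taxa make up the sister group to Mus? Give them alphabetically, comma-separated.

Bombus, Drosophila, Gorilla, Microtus, Pan, Pongo, Schizosaccharomyces, Solenopsis, Takifugu, Tremarctos, Urocyon, Xenopus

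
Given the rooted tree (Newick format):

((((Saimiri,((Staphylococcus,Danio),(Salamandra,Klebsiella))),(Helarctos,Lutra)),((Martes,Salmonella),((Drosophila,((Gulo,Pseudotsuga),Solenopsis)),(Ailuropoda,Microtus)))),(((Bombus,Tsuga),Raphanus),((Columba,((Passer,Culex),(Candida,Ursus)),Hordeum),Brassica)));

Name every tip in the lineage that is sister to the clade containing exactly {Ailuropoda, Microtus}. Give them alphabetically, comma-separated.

Drosophila, Gulo, Pseudotsuga, Solenopsis

The clade containing exactly {Ailuropoda, Microtus} attaches to the tree at the node subtending ((Drosophila,((Gulo,Pseudotsuga),Solenopsis)),(Ailuropoda,Microtus)).
The other lineage descending from that same node — the sister group — is (Drosophila,((Gulo,Pseudotsuga),Solenopsis)); its 4 tips in alphabetical order are the answer.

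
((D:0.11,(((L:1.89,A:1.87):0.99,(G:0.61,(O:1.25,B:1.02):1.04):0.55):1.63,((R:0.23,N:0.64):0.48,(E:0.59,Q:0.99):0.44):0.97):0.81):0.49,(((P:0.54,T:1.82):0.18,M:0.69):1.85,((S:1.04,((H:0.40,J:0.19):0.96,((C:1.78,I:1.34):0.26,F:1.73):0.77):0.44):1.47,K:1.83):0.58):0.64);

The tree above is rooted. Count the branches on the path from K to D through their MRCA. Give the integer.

The MRCA of K and D is the root of the tree.
From K up to that node: 3 branches. From D up to the same node: 2 branches. Total: 3 + 2 = 5.

5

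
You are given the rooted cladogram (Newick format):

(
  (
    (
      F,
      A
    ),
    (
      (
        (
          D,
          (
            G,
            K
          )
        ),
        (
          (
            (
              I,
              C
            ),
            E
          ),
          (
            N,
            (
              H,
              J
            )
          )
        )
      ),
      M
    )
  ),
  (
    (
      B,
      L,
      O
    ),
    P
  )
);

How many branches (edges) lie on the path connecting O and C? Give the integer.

10

The MRCA of O and C is the root of the tree.
From O up to that node: 3 branches. From C up to the same node: 7 branches. Total: 3 + 7 = 10.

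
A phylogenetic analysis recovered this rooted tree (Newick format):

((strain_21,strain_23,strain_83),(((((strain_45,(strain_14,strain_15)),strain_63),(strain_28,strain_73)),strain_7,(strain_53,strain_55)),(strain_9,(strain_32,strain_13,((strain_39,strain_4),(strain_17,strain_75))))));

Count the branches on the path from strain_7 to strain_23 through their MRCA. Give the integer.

The MRCA of strain_7 and strain_23 is the root of the tree.
From strain_7 up to that node: 3 branches. From strain_23 up to the same node: 2 branches. Total: 3 + 2 = 5.

5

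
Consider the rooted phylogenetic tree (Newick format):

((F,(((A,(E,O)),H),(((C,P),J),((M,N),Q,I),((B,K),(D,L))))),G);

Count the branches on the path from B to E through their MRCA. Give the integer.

8

The MRCA of B and E is the node subtending (((A,(E,O)),H),(((C,P),J),((M,N),Q,I),((B,K),(D,L)))).
From B up to that node: 4 branches. From E up to the same node: 4 branches. Total: 4 + 4 = 8.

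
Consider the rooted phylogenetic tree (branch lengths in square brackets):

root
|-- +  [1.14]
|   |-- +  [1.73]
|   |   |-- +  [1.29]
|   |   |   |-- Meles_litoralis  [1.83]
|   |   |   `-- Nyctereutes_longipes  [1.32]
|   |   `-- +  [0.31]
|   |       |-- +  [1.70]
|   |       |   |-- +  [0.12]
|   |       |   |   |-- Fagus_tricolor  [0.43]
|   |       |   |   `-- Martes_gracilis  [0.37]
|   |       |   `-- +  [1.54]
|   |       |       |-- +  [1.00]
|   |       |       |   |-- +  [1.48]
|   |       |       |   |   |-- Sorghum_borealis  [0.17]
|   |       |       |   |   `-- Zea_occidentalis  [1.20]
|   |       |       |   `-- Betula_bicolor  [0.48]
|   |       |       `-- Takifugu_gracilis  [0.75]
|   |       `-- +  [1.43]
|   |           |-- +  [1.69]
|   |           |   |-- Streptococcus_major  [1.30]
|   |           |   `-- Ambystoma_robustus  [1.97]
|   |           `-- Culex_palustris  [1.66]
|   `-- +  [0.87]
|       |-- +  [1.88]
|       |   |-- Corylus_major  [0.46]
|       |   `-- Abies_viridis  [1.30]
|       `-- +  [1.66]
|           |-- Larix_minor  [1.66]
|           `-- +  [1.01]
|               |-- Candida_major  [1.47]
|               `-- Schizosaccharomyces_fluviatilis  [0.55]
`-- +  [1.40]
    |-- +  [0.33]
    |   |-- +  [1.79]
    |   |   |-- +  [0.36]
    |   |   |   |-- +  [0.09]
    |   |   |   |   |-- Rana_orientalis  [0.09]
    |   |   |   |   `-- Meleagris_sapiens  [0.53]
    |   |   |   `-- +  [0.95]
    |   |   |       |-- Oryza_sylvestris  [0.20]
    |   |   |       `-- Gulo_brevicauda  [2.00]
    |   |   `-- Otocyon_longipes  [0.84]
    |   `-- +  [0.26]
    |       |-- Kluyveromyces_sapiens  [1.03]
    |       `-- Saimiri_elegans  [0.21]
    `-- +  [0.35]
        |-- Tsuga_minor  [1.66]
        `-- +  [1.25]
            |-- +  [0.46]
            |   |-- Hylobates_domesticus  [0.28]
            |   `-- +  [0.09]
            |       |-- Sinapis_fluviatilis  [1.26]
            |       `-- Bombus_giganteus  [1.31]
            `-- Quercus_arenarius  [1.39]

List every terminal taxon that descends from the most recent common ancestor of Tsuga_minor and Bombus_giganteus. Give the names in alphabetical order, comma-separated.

Tracing Tsuga_minor: it sits inside (Tsuga_minor,((Hylobates_domesticus,(Sinapis_fluviatilis,Bombus_giganteus)),Quercus_arenarius)).
Tracing Bombus_giganteus: it sits inside (Sinapis_fluviatilis,Bombus_giganteus).
The smallest clade enclosing both is (Tsuga_minor,((Hylobates_domesticus,(Sinapis_fluviatilis,Bombus_giganteus)),Quercus_arenarius)); the answer is its 5 terminal taxa in alphabetical order.

Bombus_giganteus, Hylobates_domesticus, Quercus_arenarius, Sinapis_fluviatilis, Tsuga_minor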